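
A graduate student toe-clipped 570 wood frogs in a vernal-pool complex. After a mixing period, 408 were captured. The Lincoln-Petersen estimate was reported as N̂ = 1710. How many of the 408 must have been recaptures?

From N = M·C/R: R = M·C / N = 570·408 / 1710 = 232560 / 1710 = 136.

R = 136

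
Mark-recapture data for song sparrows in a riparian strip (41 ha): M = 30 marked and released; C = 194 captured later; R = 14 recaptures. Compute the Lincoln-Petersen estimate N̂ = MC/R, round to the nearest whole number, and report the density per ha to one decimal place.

N̂ = 30·194/14 = 5820/14 ≈ 415.7 → 416
Density = N̂ / area = 416 / 41 ≈ 10.146 → 10.1 per ha

density ≈ 10.1 song sparrows per ha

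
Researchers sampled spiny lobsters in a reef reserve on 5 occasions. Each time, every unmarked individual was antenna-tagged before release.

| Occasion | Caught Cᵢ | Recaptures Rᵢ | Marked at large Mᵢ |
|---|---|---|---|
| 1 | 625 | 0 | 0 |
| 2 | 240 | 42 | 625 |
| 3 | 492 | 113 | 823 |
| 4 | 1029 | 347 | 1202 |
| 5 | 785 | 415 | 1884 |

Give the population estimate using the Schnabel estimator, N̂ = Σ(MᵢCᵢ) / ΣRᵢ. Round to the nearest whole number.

N ≈ 3567

Σ MᵢCᵢ = 0·625 + 625·240 + 823·492 + 1202·1029 + 1884·785 = 0 + 150000 + 404916 + 1236858 + 1478940 = 3270714
Σ Rᵢ = 0 + 42 + 113 + 347 + 415 = 917
N̂ = 3270714 / 917 ≈ 3566.8 → 3567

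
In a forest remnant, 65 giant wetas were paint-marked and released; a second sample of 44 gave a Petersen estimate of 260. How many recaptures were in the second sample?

R = 11

From N = M·C/R: R = M·C / N = 65·44 / 260 = 2860 / 260 = 11.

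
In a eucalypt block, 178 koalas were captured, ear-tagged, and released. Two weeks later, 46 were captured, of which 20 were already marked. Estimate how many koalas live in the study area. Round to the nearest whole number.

N ≈ 409

N = (178 × 46) / 20 = 8188 / 20 ≈ 409.4 → 409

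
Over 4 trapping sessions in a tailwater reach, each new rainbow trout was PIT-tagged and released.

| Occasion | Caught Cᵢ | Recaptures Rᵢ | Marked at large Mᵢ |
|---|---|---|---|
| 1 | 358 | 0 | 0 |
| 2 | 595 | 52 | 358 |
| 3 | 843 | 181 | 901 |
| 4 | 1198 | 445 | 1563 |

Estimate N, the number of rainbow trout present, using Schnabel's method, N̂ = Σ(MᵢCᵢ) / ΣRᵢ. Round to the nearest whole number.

Σ MᵢCᵢ = 0·358 + 358·595 + 901·843 + 1563·1198 = 0 + 213010 + 759543 + 1872474 = 2845027
Σ Rᵢ = 0 + 52 + 181 + 445 = 678
N̂ = 2845027 / 678 ≈ 4196.2 → 4196

N ≈ 4196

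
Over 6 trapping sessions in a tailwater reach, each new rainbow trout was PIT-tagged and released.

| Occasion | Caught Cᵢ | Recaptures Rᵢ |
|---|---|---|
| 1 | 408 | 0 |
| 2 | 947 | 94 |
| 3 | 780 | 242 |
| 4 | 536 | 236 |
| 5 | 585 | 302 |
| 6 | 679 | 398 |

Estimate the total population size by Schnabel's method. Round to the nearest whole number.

N ≈ 4072

Marked at large before each occasion: Mᵢ = Σⱼ<ᵢ (Cⱼ − Rⱼ) → M1=0, M2=408, M3=1261, M4=1799, M5=2099, M6=2382
Σ MᵢCᵢ = 0·408 + 408·947 + 1261·780 + 1799·536 + 2099·585 + 2382·679 = 0 + 386376 + 983580 + 964264 + 1227915 + 1617378 = 5179513
Σ Rᵢ = 0 + 94 + 242 + 236 + 302 + 398 = 1272
N̂ = 5179513 / 1272 ≈ 4071.9 → 4072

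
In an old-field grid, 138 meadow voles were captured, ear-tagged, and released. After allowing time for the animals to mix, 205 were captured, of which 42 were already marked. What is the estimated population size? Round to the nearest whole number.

N = (138 × 205) / 42 = 28290 / 42 ≈ 673.6 → 674

N ≈ 674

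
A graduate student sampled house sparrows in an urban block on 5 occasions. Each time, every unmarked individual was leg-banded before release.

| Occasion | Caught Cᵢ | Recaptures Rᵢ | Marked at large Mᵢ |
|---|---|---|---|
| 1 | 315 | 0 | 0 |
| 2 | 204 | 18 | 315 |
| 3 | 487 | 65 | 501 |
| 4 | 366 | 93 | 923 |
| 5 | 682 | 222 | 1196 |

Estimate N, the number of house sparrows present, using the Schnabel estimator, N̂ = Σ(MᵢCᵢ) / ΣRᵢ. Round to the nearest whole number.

Σ MᵢCᵢ = 0·315 + 315·204 + 501·487 + 923·366 + 1196·682 = 0 + 64260 + 243987 + 337818 + 815672 = 1461737
Σ Rᵢ = 0 + 18 + 65 + 93 + 222 = 398
N̂ = 1461737 / 398 ≈ 3672.7 → 3673

N ≈ 3673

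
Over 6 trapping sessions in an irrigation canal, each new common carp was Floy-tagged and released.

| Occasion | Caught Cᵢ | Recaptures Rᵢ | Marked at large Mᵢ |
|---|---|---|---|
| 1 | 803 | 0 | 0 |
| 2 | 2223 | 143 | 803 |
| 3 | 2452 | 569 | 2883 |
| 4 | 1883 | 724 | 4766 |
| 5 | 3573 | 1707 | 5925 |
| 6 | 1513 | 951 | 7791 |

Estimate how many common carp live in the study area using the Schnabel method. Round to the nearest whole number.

Σ MᵢCᵢ = 0·803 + 803·2223 + 2883·2452 + 4766·1883 + 5925·3573 + 7791·1513 = 0 + 1785069 + 7069116 + 8974378 + 21170025 + 11787783 = 50786371
Σ Rᵢ = 0 + 143 + 569 + 724 + 1707 + 951 = 4094
N̂ = 50786371 / 4094 ≈ 12405.1 → 12405

N ≈ 12,405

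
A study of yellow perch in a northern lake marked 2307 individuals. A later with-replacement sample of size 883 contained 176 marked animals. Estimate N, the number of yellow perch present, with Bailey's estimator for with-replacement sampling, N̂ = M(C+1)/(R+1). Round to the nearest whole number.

N ≈ 11,522

N̂ = 2307·(883+1)/(176+1) = 2307·884/177 = 2039388/177 ≈ 11522.0 → 11522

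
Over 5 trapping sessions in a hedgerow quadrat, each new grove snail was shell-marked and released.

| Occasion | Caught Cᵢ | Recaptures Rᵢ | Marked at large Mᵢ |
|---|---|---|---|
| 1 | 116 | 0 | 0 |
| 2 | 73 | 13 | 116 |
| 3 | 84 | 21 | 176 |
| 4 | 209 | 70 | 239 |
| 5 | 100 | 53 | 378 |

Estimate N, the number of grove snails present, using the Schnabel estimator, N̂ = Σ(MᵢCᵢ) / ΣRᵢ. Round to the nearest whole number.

Σ MᵢCᵢ = 0·116 + 116·73 + 176·84 + 239·209 + 378·100 = 0 + 8468 + 14784 + 49951 + 37800 = 111003
Σ Rᵢ = 0 + 13 + 21 + 70 + 53 = 157
N̂ = 111003 / 157 ≈ 707.0 → 707

N ≈ 707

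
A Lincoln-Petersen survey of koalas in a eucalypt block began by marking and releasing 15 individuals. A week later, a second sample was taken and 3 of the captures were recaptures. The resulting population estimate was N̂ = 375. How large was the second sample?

C = 75

From N = M·C/R: C = N·R / M = 375·3 / 15 = 1125 / 15 = 75.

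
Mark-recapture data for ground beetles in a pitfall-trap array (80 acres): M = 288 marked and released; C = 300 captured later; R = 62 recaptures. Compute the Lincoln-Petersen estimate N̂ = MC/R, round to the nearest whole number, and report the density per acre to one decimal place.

density ≈ 17.4 ground beetles per acre

N̂ = 288·300/62 = 86400/62 ≈ 1393.5 → 1394
Density = N̂ / area = 1394 / 80 ≈ 17.43 → 17.4 per acre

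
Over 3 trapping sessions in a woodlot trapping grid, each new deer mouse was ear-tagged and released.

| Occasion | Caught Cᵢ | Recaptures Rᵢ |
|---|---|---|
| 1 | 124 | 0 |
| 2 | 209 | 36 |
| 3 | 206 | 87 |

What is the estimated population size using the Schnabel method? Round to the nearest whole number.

N ≈ 708

Marked at large before each occasion: Mᵢ = Σⱼ<ᵢ (Cⱼ − Rⱼ) → M1=0, M2=124, M3=297
Σ MᵢCᵢ = 0·124 + 124·209 + 297·206 = 0 + 25916 + 61182 = 87098
Σ Rᵢ = 0 + 36 + 87 = 123
N̂ = 87098 / 123 ≈ 708.1 → 708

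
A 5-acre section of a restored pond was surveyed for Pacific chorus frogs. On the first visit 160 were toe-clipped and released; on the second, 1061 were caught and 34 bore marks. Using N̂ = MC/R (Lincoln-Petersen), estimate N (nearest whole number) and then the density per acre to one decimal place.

density ≈ 998.6 Pacific chorus frogs per acre

N̂ = 160·1061/34 = 169760/34 ≈ 4992.9 → 4993
Density = N̂ / area = 4993 / 5 ≈ 998.60 → 998.6 per acre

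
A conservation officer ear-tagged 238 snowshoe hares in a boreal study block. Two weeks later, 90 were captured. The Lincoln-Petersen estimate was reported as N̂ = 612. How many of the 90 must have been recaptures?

R = 35

From N = M·C/R: R = M·C / N = 238·90 / 612 = 21420 / 612 = 35.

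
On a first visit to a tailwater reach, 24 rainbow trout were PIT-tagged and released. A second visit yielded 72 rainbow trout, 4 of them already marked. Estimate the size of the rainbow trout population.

N = 432

N = (24 × 72) / 4 = 1728 / 4 = 432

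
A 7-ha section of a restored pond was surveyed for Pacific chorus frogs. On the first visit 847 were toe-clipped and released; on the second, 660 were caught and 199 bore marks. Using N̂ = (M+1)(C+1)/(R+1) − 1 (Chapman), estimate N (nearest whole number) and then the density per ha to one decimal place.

N̂ = 848·661/200 − 1 = 560528/200 − 1 ≈ 2801.6 → 2802
Density = N̂ / area = 2802 / 7 ≈ 400.29 → 400.3 per ha

density ≈ 400.3 Pacific chorus frogs per ha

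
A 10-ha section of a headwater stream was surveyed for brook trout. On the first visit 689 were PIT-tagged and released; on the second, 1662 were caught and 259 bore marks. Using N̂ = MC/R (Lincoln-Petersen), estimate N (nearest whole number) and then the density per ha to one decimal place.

N̂ = 689·1662/259 = 1145118/259 ≈ 4421.3 → 4421
Density = N̂ / area = 4421 / 10 ≈ 442.10 → 442.1 per ha

density ≈ 442.1 brook trout per ha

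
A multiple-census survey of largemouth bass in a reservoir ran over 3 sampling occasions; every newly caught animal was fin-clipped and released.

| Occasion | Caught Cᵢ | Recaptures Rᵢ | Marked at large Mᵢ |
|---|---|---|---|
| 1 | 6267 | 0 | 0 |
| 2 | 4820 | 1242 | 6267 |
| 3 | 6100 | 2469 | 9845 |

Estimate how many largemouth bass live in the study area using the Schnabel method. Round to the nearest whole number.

N ≈ 24,323

Σ MᵢCᵢ = 0·6267 + 6267·4820 + 9845·6100 = 0 + 30206940 + 60054500 = 90261440
Σ Rᵢ = 0 + 1242 + 2469 = 3711
N̂ = 90261440 / 3711 ≈ 24322.7 → 24323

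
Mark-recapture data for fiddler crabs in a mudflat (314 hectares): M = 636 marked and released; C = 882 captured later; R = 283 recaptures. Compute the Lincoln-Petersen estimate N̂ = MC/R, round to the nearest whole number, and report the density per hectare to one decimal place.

N̂ = 636·882/283 = 560952/283 ≈ 1982.2 → 1982
Density = N̂ / area = 1982 / 314 ≈ 6.31 → 6.3 per hectare

density ≈ 6.3 fiddler crabs per hectare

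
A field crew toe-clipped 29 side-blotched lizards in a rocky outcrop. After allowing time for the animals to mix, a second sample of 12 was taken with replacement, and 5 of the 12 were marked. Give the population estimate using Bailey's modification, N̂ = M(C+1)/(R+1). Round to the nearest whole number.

N ≈ 63

N̂ = 29·(12+1)/(5+1) = 29·13/6 = 377/6 ≈ 62.8 → 63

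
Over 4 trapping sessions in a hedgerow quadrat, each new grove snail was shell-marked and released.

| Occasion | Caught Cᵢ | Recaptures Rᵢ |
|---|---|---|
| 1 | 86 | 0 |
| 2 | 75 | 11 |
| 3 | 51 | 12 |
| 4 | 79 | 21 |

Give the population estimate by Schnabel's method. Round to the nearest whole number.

N ≈ 660

Marked at large before each occasion: Mᵢ = Σⱼ<ᵢ (Cⱼ − Rⱼ) → M1=0, M2=86, M3=150, M4=189
Σ MᵢCᵢ = 0·86 + 86·75 + 150·51 + 189·79 = 0 + 6450 + 7650 + 14931 = 29031
Σ Rᵢ = 0 + 11 + 12 + 21 = 44
N̂ = 29031 / 44 ≈ 659.8 → 660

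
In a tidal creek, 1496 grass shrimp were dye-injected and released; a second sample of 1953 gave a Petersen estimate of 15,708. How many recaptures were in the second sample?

R = 186

From N = M·C/R: R = M·C / N = 1496·1953 / 15708 = 2921688 / 15708 = 186.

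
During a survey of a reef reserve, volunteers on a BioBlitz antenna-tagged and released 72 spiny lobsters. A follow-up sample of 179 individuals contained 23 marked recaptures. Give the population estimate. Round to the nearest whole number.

If marked individuals mix randomly, R/C ≈ M/N, giving N ≈ M·C/R.
N = (72 × 179) / 23 = 12888 / 23 ≈ 560.3 → 560

N ≈ 560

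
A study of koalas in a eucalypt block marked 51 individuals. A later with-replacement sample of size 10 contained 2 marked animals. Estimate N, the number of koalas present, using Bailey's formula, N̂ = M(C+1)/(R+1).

N = 187

N̂ = 51·(10+1)/(2+1) = 51·11/3 = 561/3 = 187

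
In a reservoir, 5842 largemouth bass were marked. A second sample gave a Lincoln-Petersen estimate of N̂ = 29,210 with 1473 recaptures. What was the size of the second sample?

C = 7365

From N = M·C/R: C = N·R / M = 29210·1473 / 5842 = 43026330 / 5842 = 7365.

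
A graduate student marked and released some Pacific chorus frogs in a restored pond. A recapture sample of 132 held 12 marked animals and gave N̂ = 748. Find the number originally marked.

M = 68

From N = M·C/R: M = N·R / C = 748·12 / 132 = 8976 / 132 = 68.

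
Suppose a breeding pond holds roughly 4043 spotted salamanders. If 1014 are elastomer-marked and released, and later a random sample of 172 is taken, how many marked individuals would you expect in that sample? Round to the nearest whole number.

The marked fraction of the population is 1014/4043, so in a sample of 172 expect C·(M/N) marked.
E[R] = 1014 × 172 / 4043 = 174408 / 4043 ≈ 43.1 → 43

expected recaptures ≈ 43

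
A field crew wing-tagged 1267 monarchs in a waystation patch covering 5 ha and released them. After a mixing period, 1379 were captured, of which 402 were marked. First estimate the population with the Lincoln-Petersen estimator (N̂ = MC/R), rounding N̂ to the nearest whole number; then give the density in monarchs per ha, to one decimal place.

density ≈ 869.2 monarchs per ha

N̂ = 1267·1379/402 = 1747193/402 ≈ 4346.3 → 4346
Density = N̂ / area = 4346 / 5 ≈ 869.20 → 869.2 per ha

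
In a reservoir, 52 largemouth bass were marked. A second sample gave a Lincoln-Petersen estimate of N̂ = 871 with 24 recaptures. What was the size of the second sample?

From N = M·C/R: C = N·R / M = 871·24 / 52 = 20904 / 52 = 402.

C = 402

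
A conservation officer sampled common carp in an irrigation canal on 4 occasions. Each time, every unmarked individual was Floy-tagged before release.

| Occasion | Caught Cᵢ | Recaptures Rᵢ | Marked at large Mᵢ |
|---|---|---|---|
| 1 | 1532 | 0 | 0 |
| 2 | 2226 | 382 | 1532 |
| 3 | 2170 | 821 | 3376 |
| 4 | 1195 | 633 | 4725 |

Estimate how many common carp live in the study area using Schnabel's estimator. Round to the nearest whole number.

N ≈ 8923

Σ MᵢCᵢ = 0·1532 + 1532·2226 + 3376·2170 + 4725·1195 = 0 + 3410232 + 7325920 + 5646375 = 16382527
Σ Rᵢ = 0 + 382 + 821 + 633 = 1836
N̂ = 16382527 / 1836 ≈ 8922.9 → 8923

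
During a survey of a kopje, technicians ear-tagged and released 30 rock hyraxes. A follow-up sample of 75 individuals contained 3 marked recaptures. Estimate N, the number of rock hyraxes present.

N = 750

If marked individuals mix randomly, R/C ≈ M/N, giving N ≈ M·C/R.
N = (30 × 75) / 3 = 2250 / 3 = 750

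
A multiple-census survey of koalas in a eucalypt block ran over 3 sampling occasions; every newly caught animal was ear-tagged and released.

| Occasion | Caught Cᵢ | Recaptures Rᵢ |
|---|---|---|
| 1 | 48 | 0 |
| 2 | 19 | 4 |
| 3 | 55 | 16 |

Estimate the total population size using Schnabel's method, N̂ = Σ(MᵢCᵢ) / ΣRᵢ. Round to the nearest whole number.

N ≈ 219

Marked at large before each occasion: Mᵢ = Σⱼ<ᵢ (Cⱼ − Rⱼ) → M1=0, M2=48, M3=63
Σ MᵢCᵢ = 0·48 + 48·19 + 63·55 = 0 + 912 + 3465 = 4377
Σ Rᵢ = 0 + 4 + 16 = 20
N̂ = 4377 / 20 ≈ 218.8 → 219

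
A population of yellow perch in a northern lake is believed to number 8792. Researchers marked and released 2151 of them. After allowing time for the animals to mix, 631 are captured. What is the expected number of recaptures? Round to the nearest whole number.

expected recaptures ≈ 154

Expected recaptures E[R] = M·C / N.
E[R] = 2151 × 631 / 8792 = 1357281 / 8792 ≈ 154.4 → 154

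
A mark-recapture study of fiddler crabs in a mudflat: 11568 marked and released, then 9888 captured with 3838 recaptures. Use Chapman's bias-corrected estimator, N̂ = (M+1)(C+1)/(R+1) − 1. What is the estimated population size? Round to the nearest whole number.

N̂ = (11568+1)(9888+1)/(3838+1) − 1 = 11569·9889/3839 − 1
= 114405841/3839 − 1 ≈ 29800.9 − 1 ≈ 29799.9 → 29800

N ≈ 29,800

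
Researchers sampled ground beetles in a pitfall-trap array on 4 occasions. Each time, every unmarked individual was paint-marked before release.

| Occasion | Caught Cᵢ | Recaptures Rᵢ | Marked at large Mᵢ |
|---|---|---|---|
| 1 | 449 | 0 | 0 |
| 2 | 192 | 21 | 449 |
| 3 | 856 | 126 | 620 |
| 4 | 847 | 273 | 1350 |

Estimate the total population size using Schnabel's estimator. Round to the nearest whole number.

Σ MᵢCᵢ = 0·449 + 449·192 + 620·856 + 1350·847 = 0 + 86208 + 530720 + 1143450 = 1760378
Σ Rᵢ = 0 + 21 + 126 + 273 = 420
N̂ = 1760378 / 420 ≈ 4191.4 → 4191

N ≈ 4191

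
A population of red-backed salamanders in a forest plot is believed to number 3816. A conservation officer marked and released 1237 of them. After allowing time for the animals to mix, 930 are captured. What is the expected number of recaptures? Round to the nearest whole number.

expected recaptures ≈ 301

Expected recaptures E[R] = M·C / N.
E[R] = 1237 × 930 / 3816 = 1150410 / 3816 ≈ 301.47 → 301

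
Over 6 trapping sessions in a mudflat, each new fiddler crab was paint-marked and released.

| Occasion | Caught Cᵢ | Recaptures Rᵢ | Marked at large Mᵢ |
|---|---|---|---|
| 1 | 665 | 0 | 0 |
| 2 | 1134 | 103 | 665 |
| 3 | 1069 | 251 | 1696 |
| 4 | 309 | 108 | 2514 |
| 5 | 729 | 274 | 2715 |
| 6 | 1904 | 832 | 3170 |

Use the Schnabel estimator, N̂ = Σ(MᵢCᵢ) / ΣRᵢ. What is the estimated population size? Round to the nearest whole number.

Σ MᵢCᵢ = 0·665 + 665·1134 + 1696·1069 + 2514·309 + 2715·729 + 3170·1904 = 0 + 754110 + 1813024 + 776826 + 1979235 + 6035680 = 11358875
Σ Rᵢ = 0 + 103 + 251 + 108 + 274 + 832 = 1568
N̂ = 11358875 / 1568 ≈ 7244.2 → 7244

N ≈ 7244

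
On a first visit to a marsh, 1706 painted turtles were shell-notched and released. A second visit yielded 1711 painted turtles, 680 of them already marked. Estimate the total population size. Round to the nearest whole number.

N ≈ 4293

The marked fraction in the recapture sample should equal the marked fraction in the population: 680/1711 = 1706/N.
N = (1706 × 1711) / 680 = 2918966 / 680 ≈ 4292.6 → 4293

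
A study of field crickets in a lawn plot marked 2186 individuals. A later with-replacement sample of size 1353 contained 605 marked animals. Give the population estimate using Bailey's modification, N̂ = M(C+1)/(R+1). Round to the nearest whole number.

N̂ = 2186·(1353+1)/(605+1) = 2186·1354/606 = 2959844/606 ≈ 4884.2 → 4884

N ≈ 4884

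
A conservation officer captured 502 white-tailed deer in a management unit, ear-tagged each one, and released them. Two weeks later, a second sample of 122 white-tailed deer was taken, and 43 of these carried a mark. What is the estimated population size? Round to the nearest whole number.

Lincoln-Petersen assumes M/N = R/C, so N = M·C / R.
N = (502 × 122) / 43 = 61244 / 43 ≈ 1424.3 → 1424

N ≈ 1424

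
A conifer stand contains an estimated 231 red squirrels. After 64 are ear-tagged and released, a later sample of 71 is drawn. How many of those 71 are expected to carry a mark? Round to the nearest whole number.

expected recaptures ≈ 20

The marked fraction of the population is 64/231, so in a sample of 71 expect C·(M/N) marked.
E[R] = 64 × 71 / 231 = 4544 / 231 ≈ 19.7 → 20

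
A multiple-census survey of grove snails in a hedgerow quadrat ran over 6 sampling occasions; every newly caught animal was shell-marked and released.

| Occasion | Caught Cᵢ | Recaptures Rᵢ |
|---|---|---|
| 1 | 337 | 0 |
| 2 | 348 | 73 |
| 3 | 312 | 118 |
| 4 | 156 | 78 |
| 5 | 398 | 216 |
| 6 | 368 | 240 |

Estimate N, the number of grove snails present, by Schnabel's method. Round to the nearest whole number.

N ≈ 1625

Marked at large before each occasion: Mᵢ = Σⱼ<ᵢ (Cⱼ − Rⱼ) → M1=0, M2=337, M3=612, M4=806, M5=884, M6=1066
Σ MᵢCᵢ = 0·337 + 337·348 + 612·312 + 806·156 + 884·398 + 1066·368 = 0 + 117276 + 190944 + 125736 + 351832 + 392288 = 1178076
Σ Rᵢ = 0 + 73 + 118 + 78 + 216 + 240 = 725
N̂ = 1178076 / 725 ≈ 1624.9 → 1625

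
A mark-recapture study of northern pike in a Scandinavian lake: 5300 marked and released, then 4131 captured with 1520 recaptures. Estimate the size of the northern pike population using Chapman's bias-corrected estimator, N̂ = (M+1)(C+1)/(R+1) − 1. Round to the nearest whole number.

N̂ = (5300+1)(4131+1)/(1520+1) − 1 = 5301·4132/1521 − 1
= 21903732/1521 − 1 ≈ 14400.9 − 1 ≈ 14399.9 → 14400

N ≈ 14,400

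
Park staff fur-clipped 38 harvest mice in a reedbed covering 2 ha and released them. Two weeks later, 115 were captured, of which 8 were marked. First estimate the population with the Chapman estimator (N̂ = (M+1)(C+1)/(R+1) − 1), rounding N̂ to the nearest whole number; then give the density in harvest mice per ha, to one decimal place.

N̂ = 39·116/9 − 1 = 4524/9 − 1 ≈ 501.7 → 502
Density = N̂ / area = 502 / 2 = 251.0 per ha

density ≈ 251.0 harvest mice per ha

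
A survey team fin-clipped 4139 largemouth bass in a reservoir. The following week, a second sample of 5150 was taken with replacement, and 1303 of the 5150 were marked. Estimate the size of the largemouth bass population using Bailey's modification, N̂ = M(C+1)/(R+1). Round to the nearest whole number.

N̂ = 4139·(5150+1)/(1303+1) = 4139·5151/1304 = 21319989/1304 ≈ 16349.7 → 16350

N ≈ 16,350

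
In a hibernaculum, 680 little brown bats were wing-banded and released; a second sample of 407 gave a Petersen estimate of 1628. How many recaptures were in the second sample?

From N = M·C/R: R = M·C / N = 680·407 / 1628 = 276760 / 1628 = 170.

R = 170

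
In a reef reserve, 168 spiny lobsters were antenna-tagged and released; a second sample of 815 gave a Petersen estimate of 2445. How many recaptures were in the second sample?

From N = M·C/R: R = M·C / N = 168·815 / 2445 = 136920 / 2445 = 56.

R = 56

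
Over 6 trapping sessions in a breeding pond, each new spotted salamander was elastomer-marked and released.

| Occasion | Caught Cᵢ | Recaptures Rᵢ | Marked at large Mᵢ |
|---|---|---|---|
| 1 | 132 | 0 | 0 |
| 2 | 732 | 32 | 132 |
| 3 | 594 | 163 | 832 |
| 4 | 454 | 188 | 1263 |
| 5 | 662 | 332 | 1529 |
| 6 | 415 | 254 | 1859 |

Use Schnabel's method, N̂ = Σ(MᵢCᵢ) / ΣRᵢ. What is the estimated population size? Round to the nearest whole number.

N ≈ 3042

Σ MᵢCᵢ = 0·132 + 132·732 + 832·594 + 1263·454 + 1529·662 + 1859·415 = 0 + 96624 + 494208 + 573402 + 1012198 + 771485 = 2947917
Σ Rᵢ = 0 + 32 + 163 + 188 + 332 + 254 = 969
N̂ = 2947917 / 969 ≈ 3042.2 → 3042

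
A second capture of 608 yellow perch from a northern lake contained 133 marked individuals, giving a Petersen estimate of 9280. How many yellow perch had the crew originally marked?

M = 2030

From N = M·C/R: M = N·R / C = 9280·133 / 608 = 1234240 / 608 = 2030.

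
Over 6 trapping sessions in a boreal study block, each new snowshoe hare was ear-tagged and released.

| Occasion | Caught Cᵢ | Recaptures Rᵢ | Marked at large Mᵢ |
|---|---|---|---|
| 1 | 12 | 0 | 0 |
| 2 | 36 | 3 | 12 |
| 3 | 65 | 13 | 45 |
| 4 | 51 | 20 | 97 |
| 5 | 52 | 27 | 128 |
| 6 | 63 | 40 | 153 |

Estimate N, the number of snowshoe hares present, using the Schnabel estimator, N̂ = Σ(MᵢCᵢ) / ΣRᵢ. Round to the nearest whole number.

N ≈ 239

Σ MᵢCᵢ = 0·12 + 12·36 + 45·65 + 97·51 + 128·52 + 153·63 = 0 + 432 + 2925 + 4947 + 6656 + 9639 = 24599
Σ Rᵢ = 0 + 3 + 13 + 20 + 27 + 40 = 103
N̂ = 24599 / 103 ≈ 238.8 → 239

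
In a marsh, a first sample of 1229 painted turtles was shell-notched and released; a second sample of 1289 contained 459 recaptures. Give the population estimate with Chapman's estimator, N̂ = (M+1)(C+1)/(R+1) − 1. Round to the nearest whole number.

N̂ = (1229+1)(1289+1)/(459+1) − 1 = 1230·1290/460 − 1
= 1586700/460 − 1 ≈ 3449.3 − 1 ≈ 3448.3 → 3448

N ≈ 3448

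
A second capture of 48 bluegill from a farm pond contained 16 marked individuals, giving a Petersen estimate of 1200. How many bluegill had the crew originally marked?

M = 400

From N = M·C/R: M = N·R / C = 1200·16 / 48 = 19200 / 48 = 400.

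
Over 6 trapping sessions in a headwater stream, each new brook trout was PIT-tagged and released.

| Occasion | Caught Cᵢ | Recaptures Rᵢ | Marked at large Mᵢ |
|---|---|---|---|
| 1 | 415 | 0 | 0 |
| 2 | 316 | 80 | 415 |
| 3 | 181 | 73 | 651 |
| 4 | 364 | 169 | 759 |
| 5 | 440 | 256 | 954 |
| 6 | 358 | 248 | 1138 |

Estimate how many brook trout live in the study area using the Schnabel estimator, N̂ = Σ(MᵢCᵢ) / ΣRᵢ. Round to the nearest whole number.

N ≈ 1637

Σ MᵢCᵢ = 0·415 + 415·316 + 651·181 + 759·364 + 954·440 + 1138·358 = 0 + 131140 + 117831 + 276276 + 419760 + 407404 = 1352411
Σ Rᵢ = 0 + 80 + 73 + 169 + 256 + 248 = 826
N̂ = 1352411 / 826 ≈ 1637.3 → 1637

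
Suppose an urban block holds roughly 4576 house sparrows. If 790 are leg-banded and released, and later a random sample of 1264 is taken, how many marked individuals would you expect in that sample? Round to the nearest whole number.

expected recaptures ≈ 218

The marked fraction of the population is 790/4576, so in a sample of 1264 expect C·(M/N) marked.
E[R] = 790 × 1264 / 4576 = 998560 / 4576 ≈ 218.2 → 218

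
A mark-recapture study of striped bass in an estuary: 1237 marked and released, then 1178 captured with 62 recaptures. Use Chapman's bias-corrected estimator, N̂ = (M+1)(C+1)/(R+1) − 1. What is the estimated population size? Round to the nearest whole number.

N ≈ 23,167

N̂ = (1237+1)(1178+1)/(62+1) − 1 = 1238·1179/63 − 1
= 1459602/63 − 1 ≈ 23168.3 − 1 ≈ 23167.3 → 23167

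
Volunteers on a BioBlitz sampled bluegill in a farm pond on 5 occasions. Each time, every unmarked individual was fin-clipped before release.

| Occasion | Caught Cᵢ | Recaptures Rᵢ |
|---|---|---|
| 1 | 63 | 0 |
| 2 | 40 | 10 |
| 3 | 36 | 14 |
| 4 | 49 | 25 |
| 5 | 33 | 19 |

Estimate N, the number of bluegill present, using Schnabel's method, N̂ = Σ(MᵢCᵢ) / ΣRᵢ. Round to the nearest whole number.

N ≈ 237

Marked at large before each occasion: Mᵢ = Σⱼ<ᵢ (Cⱼ − Rⱼ) → M1=0, M2=63, M3=93, M4=115, M5=139
Σ MᵢCᵢ = 0·63 + 63·40 + 93·36 + 115·49 + 139·33 = 0 + 2520 + 3348 + 5635 + 4587 = 16090
Σ Rᵢ = 0 + 10 + 14 + 25 + 19 = 68
N̂ = 16090 / 68 ≈ 236.6 → 237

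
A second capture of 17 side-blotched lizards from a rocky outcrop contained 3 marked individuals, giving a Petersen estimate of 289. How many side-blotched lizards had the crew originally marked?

From N = M·C/R: M = N·R / C = 289·3 / 17 = 867 / 17 = 51.

M = 51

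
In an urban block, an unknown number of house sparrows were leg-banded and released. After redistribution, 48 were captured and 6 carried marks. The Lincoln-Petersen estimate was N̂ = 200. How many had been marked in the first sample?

From N = M·C/R: M = N·R / C = 200·6 / 48 = 1200 / 48 = 25.

M = 25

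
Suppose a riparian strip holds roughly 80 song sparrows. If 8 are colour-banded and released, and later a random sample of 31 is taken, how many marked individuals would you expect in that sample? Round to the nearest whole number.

The marked fraction of the population is 8/80, so in a sample of 31 expect C·(M/N) marked.
E[R] = 8 × 31 / 80 = 248 / 80 ≈ 3.1 → 3

expected recaptures ≈ 3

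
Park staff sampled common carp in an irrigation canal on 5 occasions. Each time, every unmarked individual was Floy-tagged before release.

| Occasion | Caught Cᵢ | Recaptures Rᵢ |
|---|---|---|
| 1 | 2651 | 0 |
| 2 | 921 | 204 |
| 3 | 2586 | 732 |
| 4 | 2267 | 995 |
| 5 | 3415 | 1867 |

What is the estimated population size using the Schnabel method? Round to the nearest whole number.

N ≈ 11,892

Marked at large before each occasion: Mᵢ = Σⱼ<ᵢ (Cⱼ − Rⱼ) → M1=0, M2=2651, M3=3368, M4=5222, M5=6494
Σ MᵢCᵢ = 0·2651 + 2651·921 + 3368·2586 + 5222·2267 + 6494·3415 = 0 + 2441571 + 8709648 + 11838274 + 22177010 = 45166503
Σ Rᵢ = 0 + 204 + 732 + 995 + 1867 = 3798
N̂ = 45166503 / 3798 ≈ 11892.2 → 11892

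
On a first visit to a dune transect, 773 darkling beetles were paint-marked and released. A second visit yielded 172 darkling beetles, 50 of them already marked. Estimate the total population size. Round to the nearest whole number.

N ≈ 2659

Lincoln-Petersen assumes M/N = R/C, so N = M·C / R.
N = (773 × 172) / 50 = 132956 / 50 ≈ 2659.1 → 2659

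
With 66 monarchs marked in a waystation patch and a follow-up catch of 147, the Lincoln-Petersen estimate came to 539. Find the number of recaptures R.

R = 18

From N = M·C/R: R = M·C / N = 66·147 / 539 = 9702 / 539 = 18.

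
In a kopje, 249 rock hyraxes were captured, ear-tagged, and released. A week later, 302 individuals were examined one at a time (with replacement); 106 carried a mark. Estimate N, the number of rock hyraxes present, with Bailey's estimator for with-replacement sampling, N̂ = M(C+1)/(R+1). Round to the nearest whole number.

N ≈ 705

N̂ = 249·(302+1)/(106+1) = 249·303/107 = 75447/107 ≈ 705.1 → 705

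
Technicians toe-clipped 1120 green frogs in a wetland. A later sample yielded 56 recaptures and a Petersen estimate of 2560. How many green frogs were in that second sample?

From N = M·C/R: C = N·R / M = 2560·56 / 1120 = 143360 / 1120 = 128.

C = 128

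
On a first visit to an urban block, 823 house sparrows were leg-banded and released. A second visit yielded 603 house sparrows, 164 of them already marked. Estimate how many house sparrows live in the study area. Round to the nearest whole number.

N ≈ 3026

The marked fraction in the recapture sample should equal the marked fraction in the population: 164/603 = 823/N.
N = (823 × 603) / 164 = 496269 / 164 ≈ 3026.0 → 3026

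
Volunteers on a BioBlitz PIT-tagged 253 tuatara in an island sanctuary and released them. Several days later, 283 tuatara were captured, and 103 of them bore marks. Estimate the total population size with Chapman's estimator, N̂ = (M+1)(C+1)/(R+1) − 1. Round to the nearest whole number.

N̂ = (253+1)(283+1)/(103+1) − 1 = 254·284/104 − 1
= 72136/104 − 1 ≈ 693.6 − 1 ≈ 692.6 → 693

N ≈ 693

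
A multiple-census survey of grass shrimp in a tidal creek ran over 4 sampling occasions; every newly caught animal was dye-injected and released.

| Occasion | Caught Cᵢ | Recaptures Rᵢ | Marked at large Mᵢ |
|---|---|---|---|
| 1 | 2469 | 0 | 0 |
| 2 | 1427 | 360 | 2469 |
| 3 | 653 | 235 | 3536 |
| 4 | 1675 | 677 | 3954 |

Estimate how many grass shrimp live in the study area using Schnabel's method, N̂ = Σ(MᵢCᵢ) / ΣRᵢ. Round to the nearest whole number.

Σ MᵢCᵢ = 0·2469 + 2469·1427 + 3536·653 + 3954·1675 = 0 + 3523263 + 2309008 + 6622950 = 12455221
Σ Rᵢ = 0 + 360 + 235 + 677 = 1272
N̂ = 12455221 / 1272 ≈ 9791.8 → 9792

N ≈ 9792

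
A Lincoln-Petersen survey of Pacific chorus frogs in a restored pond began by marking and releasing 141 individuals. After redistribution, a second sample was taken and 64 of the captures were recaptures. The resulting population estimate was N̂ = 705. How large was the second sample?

C = 320

From N = M·C/R: C = N·R / M = 705·64 / 141 = 45120 / 141 = 320.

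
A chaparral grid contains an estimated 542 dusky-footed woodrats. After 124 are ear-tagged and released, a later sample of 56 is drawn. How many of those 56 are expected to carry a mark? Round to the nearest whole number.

expected recaptures ≈ 13

The marked fraction of the population is 124/542, so in a sample of 56 expect C·(M/N) marked.
E[R] = 124 × 56 / 542 = 6944 / 542 ≈ 12.8 → 13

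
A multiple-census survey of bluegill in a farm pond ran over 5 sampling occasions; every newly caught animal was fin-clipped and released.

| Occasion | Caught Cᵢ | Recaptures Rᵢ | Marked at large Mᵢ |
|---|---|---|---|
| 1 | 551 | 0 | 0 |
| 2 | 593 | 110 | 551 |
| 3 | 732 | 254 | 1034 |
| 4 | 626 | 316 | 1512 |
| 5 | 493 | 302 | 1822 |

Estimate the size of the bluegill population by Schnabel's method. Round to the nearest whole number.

Σ MᵢCᵢ = 0·551 + 551·593 + 1034·732 + 1512·626 + 1822·493 = 0 + 326743 + 756888 + 946512 + 898246 = 2928389
Σ Rᵢ = 0 + 110 + 254 + 316 + 302 = 982
N̂ = 2928389 / 982 ≈ 2982.1 → 2982

N ≈ 2982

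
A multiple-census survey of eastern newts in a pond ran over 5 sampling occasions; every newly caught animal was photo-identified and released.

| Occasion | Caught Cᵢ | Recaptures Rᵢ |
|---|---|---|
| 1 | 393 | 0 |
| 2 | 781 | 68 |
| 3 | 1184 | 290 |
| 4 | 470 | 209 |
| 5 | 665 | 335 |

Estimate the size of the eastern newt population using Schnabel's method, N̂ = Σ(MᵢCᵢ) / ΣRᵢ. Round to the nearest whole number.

Marked at large before each occasion: Mᵢ = Σⱼ<ᵢ (Cⱼ − Rⱼ) → M1=0, M2=393, M3=1106, M4=2000, M5=2261
Σ MᵢCᵢ = 0·393 + 393·781 + 1106·1184 + 2000·470 + 2261·665 = 0 + 306933 + 1309504 + 940000 + 1503565 = 4060002
Σ Rᵢ = 0 + 68 + 290 + 209 + 335 = 902
N̂ = 4060002 / 902 ≈ 4501.1 → 4501

N ≈ 4501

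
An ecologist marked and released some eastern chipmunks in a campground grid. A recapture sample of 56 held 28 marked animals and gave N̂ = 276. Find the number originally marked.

M = 138

From N = M·C/R: M = N·R / C = 276·28 / 56 = 7728 / 56 = 138.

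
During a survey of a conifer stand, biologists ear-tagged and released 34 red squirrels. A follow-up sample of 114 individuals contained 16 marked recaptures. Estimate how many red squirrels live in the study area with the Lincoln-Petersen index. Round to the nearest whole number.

N = (34 × 114) / 16 = 3876 / 16 ≈ 242.2 → 242

N ≈ 242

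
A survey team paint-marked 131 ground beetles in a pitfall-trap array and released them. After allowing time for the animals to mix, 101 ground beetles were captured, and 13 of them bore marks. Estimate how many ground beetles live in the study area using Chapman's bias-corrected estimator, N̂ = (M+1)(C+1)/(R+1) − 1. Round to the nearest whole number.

N ≈ 961

N̂ = (131+1)(101+1)/(13+1) − 1 = 132·102/14 − 1
= 13464/14 − 1 ≈ 961.7 − 1 ≈ 960.7 → 961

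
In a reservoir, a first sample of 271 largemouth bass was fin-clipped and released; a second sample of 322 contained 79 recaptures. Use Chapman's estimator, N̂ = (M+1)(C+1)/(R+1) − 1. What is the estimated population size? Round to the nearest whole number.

N ≈ 1097

N̂ = (271+1)(322+1)/(79+1) − 1 = 272·323/80 − 1
= 87856/80 − 1 ≈ 1098.2 − 1 ≈ 1097.2 → 1097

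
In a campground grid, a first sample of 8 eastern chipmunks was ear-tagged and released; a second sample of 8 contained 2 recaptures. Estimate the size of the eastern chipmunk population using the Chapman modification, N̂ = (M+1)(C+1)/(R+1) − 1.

N̂ = (8+1)(8+1)/(2+1) − 1 = 9·9/3 − 1
= 81/3 − 1 = 27 − 1 = 26

N = 26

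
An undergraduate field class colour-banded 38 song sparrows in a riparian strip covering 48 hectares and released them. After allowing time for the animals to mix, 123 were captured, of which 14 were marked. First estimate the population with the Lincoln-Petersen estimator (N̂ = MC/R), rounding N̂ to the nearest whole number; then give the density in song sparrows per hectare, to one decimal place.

N̂ = 38·123/14 = 4674/14 ≈ 333.9 → 334
Density = N̂ / area = 334 / 48 ≈ 6.96 → 7.0 per hectare

density ≈ 7.0 song sparrows per hectare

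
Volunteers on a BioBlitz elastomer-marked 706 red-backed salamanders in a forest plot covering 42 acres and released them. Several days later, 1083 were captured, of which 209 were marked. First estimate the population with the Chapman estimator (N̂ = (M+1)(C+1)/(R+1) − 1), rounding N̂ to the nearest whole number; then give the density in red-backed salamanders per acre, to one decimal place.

N̂ = 707·1084/210 − 1 = 766388/210 − 1 ≈ 3648.47 → 3648
Density = N̂ / area = 3648 / 42 ≈ 86.86 → 86.9 per acre

density ≈ 86.9 red-backed salamanders per acre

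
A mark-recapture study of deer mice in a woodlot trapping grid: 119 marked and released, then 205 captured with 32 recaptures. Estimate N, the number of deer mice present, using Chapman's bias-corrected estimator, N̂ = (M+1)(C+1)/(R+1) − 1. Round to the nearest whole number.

N ≈ 748

N̂ = (119+1)(205+1)/(32+1) − 1 = 120·206/33 − 1
= 24720/33 − 1 ≈ 749.1 − 1 ≈ 748.1 → 748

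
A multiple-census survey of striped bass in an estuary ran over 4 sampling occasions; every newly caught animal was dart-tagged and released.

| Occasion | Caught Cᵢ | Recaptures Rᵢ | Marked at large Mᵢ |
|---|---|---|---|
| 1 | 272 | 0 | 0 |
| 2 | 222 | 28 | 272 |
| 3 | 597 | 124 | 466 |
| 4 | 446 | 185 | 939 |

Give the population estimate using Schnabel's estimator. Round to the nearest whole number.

Σ MᵢCᵢ = 0·272 + 272·222 + 466·597 + 939·446 = 0 + 60384 + 278202 + 418794 = 757380
Σ Rᵢ = 0 + 28 + 124 + 185 = 337
N̂ = 757380 / 337 ≈ 2247.4 → 2247

N ≈ 2247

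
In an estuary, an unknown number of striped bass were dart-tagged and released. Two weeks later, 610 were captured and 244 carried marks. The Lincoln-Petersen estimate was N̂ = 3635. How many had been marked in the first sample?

From N = M·C/R: M = N·R / C = 3635·244 / 610 = 886940 / 610 = 1454.

M = 1454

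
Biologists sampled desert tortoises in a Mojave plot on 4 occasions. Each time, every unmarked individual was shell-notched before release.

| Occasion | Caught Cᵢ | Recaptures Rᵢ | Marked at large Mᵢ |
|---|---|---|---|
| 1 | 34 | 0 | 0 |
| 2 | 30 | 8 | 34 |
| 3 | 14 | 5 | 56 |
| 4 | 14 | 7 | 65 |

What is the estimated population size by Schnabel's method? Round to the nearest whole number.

Σ MᵢCᵢ = 0·34 + 34·30 + 56·14 + 65·14 = 0 + 1020 + 784 + 910 = 2714
Σ Rᵢ = 0 + 8 + 5 + 7 = 20
N̂ = 2714 / 20 ≈ 135.7 → 136

N ≈ 136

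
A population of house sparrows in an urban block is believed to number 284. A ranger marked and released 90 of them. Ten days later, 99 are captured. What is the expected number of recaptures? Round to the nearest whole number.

expected recaptures ≈ 31

The marked fraction of the population is 90/284, so in a sample of 99 expect C·(M/N) marked.
E[R] = 90 × 99 / 284 = 8910 / 284 ≈ 31.4 → 31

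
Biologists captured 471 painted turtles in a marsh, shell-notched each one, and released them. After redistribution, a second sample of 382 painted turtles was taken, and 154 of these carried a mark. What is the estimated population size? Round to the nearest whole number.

N ≈ 1168

Lincoln-Petersen assumes M/N = R/C, so N = M·C / R.
N = (471 × 382) / 154 = 179922 / 154 ≈ 1168.3 → 1168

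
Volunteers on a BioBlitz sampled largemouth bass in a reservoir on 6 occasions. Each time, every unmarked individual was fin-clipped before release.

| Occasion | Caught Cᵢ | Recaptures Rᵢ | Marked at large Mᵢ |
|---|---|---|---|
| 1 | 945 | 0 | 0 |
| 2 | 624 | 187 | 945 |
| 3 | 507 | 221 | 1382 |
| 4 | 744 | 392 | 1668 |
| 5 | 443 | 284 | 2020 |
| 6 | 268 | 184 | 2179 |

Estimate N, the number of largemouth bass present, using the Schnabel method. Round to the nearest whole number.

Σ MᵢCᵢ = 0·945 + 945·624 + 1382·507 + 1668·744 + 2020·443 + 2179·268 = 0 + 589680 + 700674 + 1240992 + 894860 + 583972 = 4010178
Σ Rᵢ = 0 + 187 + 221 + 392 + 284 + 184 = 1268
N̂ = 4010178 / 1268 ≈ 3162.6 → 3163

N ≈ 3163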